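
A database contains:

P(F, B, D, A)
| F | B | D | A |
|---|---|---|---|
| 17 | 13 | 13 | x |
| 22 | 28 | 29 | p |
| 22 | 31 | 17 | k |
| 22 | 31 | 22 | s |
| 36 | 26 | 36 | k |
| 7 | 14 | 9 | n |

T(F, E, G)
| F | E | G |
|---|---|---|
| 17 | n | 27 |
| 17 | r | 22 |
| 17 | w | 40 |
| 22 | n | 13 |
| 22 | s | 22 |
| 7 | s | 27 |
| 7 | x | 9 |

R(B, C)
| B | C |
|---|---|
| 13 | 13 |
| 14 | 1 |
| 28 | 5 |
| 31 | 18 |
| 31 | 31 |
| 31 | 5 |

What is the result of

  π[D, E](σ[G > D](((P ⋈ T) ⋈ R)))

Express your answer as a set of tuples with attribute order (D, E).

{(13, n), (13, r), (13, w), (17, s), (9, s)}

Natural join on F: {(17, 13, 13, x, n, 27), (17, 13, 13, x, r, 22), (17, 13, 13, x, w, 40), (22, 28, 29, p, n, 13), (22, 28, 29, p, s, 22), (22, 31, 17, k, n, 13), (22, 31, 17, k, s, 22), (22, 31, 22, s, n, 13), (22, 31, 22, s, s, 22), (7, 14, 9, n, s, 27), (7, 14, 9, n, x, 9)}
Natural join on B: {(17, 13, 13, x, n, 27, 13), (17, 13, 13, x, r, 22, 13), (17, 13, 13, x, w, 40, 13), (22, 28, 29, p, n, 13, 5), (22, 28, 29, p, s, 22, 5), (22, 31, 17, k, n, 13, 18), (22, 31, 17, k, n, 13, 31), (22, 31, 17, k, n, 13, 5), (22, 31, 17, k, s, 22, 18), (22, 31, 17, k, s, 22, 31), (22, 31, 17, k, s, 22, 5), (22, 31, 22, s, n, 13, 18), (22, 31, 22, s, n, 13, 31), (22, 31, 22, s, n, 13, 5), (22, 31, 22, s, s, 22, 18), (22, 31, 22, s, s, 22, 31), (22, 31, 22, s, s, 22, 5), (7, 14, 9, n, s, 27, 1), (7, 14, 9, n, x, 9, 1)}
Apply σ_{G > D}; surviving tuples: {(17, 13, 13, x, n, 27, 13), (17, 13, 13, x, r, 22, 13), (17, 13, 13, x, w, 40, 13), (22, 31, 17, k, s, 22, 18), (22, 31, 17, k, s, 22, 31), (22, 31, 17, k, s, 22, 5), (7, 14, 9, n, s, 27, 1)}
Projecting to D, E (2 duplicate(s) eliminated): {(13, n), (13, r), (13, w), (17, s), (9, s)}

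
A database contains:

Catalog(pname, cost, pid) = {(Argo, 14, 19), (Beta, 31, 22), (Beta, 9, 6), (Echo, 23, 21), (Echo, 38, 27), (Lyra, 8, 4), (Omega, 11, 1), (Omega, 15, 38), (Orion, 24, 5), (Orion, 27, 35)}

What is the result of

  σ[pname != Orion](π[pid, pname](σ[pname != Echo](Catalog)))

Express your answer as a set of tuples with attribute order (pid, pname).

Filtering on pname != Echo leaves {(Argo, 14, 19), (Beta, 31, 22), (Beta, 9, 6), (Lyra, 8, 4), (Omega, 11, 1), (Omega, 15, 38), (Orion, 24, 5), (Orion, 27, 35)}.
Projecting to pid, pname: {(1, Omega), (19, Argo), (22, Beta), (35, Orion), (38, Omega), (4, Lyra), (5, Orion), (6, Beta)}
Filtering on pname != Orion leaves {(1, Omega), (19, Argo), (22, Beta), (38, Omega), (4, Lyra), (6, Beta)}.

{(1, Omega), (19, Argo), (22, Beta), (38, Omega), (4, Lyra), (6, Beta)}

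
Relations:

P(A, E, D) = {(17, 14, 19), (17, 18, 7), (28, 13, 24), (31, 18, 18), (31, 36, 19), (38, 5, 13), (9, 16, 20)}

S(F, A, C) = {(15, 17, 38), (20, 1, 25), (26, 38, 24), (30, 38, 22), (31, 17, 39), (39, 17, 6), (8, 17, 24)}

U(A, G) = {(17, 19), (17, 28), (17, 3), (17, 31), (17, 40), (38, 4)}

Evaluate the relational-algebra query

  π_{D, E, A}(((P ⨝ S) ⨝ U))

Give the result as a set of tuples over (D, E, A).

{(13, 5, 38), (19, 14, 17), (7, 18, 17)}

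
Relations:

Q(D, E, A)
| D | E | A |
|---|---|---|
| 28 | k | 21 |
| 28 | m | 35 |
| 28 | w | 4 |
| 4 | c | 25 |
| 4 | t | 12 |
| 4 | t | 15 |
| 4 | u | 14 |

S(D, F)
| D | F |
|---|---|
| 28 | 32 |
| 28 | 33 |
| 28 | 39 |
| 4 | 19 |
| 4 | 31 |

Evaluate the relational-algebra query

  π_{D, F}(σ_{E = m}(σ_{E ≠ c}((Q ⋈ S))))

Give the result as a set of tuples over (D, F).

{(28, 32), (28, 33), (28, 39)}

Natural join on D: {(28, k, 21, 32), (28, k, 21, 33), (28, k, 21, 39), (28, m, 35, 32), (28, m, 35, 33), (28, m, 35, 39), (28, w, 4, 32), (28, w, 4, 33), (28, w, 4, 39), (4, c, 25, 19), (4, c, 25, 31), (4, t, 12, 19), (4, t, 12, 31), (4, t, 15, 19), (4, t, 15, 31), (4, u, 14, 19), (4, u, 14, 31)}
Selection E ≠ c: {(28, k, 21, 32), (28, k, 21, 33), (28, k, 21, 39), (28, m, 35, 32), (28, m, 35, 33), (28, m, 35, 39), (28, w, 4, 32), (28, w, 4, 33), (28, w, 4, 39), (4, t, 12, 19), (4, t, 12, 31), (4, t, 15, 19), (4, t, 15, 31), (4, u, 14, 19), (4, u, 14, 31)}
Selection E = m: {(28, m, 35, 32), (28, m, 35, 33), (28, m, 35, 39)}
Projecting to D, F: {(28, 32), (28, 33), (28, 39)}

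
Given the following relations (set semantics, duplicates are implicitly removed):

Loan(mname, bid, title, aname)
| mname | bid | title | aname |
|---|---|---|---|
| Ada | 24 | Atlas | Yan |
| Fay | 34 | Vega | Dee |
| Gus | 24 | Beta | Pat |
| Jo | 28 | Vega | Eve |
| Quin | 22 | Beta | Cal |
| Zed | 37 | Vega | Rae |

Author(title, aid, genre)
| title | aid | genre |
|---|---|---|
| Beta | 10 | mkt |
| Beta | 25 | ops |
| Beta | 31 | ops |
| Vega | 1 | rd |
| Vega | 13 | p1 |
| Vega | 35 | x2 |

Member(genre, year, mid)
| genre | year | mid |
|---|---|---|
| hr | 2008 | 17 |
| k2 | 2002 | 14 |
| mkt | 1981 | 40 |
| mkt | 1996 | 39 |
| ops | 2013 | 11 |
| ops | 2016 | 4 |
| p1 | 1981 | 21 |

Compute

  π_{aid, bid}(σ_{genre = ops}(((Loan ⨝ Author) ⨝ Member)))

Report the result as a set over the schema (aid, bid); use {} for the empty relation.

{(25, 22), (25, 24), (31, 22), (31, 24)}

Natural join on title: {(Fay, 34, Vega, Dee, 1, rd), (Fay, 34, Vega, Dee, 13, p1), (Fay, 34, Vega, Dee, 35, x2), (Gus, 24, Beta, Pat, 10, mkt), (Gus, 24, Beta, Pat, 25, ops), (Gus, 24, Beta, Pat, 31, ops), (Jo, 28, Vega, Eve, 1, rd), (Jo, 28, Vega, Eve, 13, p1), (Jo, 28, Vega, Eve, 35, x2), (Quin, 22, Beta, Cal, 10, mkt), (Quin, 22, Beta, Cal, 25, ops), (Quin, 22, Beta, Cal, 31, ops), (Zed, 37, Vega, Rae, 1, rd), (Zed, 37, Vega, Rae, 13, p1), (Zed, 37, Vega, Rae, 35, x2)}
Natural join on genre: {(Fay, 34, Vega, Dee, 13, p1, 1981, 21), (Gus, 24, Beta, Pat, 10, mkt, 1981, 40), (Gus, 24, Beta, Pat, 10, mkt, 1996, 39), (Gus, 24, Beta, Pat, 25, ops, 2013, 11), (Gus, 24, Beta, Pat, 25, ops, 2016, 4), (Gus, 24, Beta, Pat, 31, ops, 2013, 11), (Gus, 24, Beta, Pat, 31, ops, 2016, 4), (Jo, 28, Vega, Eve, 13, p1, 1981, 21), (Quin, 22, Beta, Cal, 10, mkt, 1981, 40), (Quin, 22, Beta, Cal, 10, mkt, 1996, 39), (Quin, 22, Beta, Cal, 25, ops, 2013, 11), (Quin, 22, Beta, Cal, 25, ops, 2016, 4), (Quin, 22, Beta, Cal, 31, ops, 2013, 11), (Quin, 22, Beta, Cal, 31, ops, 2016, 4), (Zed, 37, Vega, Rae, 13, p1, 1981, 21)}
σ[genre = ops]: keep tuples satisfying genre = ops → {(Gus, 24, Beta, Pat, 25, ops, 2013, 11), (Gus, 24, Beta, Pat, 25, ops, 2016, 4), (Gus, 24, Beta, Pat, 31, ops, 2013, 11), (Gus, 24, Beta, Pat, 31, ops, 2016, 4), (Quin, 22, Beta, Cal, 25, ops, 2013, 11), (Quin, 22, Beta, Cal, 25, ops, 2016, 4), (Quin, 22, Beta, Cal, 31, ops, 2013, 11), (Quin, 22, Beta, Cal, 31, ops, 2016, 4)}
Projecting to aid, bid (4 duplicate(s) eliminated): {(25, 22), (25, 24), (31, 22), (31, 24)}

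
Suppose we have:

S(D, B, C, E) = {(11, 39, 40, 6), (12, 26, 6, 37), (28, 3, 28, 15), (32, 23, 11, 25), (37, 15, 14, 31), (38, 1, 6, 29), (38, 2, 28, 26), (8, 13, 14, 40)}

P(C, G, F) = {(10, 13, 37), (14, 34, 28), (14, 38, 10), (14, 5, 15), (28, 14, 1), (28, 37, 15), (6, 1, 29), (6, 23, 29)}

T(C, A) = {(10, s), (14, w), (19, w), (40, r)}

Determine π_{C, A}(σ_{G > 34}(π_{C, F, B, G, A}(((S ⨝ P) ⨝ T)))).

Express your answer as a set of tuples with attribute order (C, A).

Joining S and P on C yields {(12, 26, 6, 37, 1, 29), (12, 26, 6, 37, 23, 29), (28, 3, 28, 15, 14, 1), (28, 3, 28, 15, 37, 15), (37, 15, 14, 31, 34, 28), (37, 15, 14, 31, 38, 10), (37, 15, 14, 31, 5, 15), (38, 1, 6, 29, 1, 29), (38, 1, 6, 29, 23, 29), (38, 2, 28, 26, 14, 1), (38, 2, 28, 26, 37, 15), (8, 13, 14, 40, 34, 28), (8, 13, 14, 40, 38, 10), (8, 13, 14, 40, 5, 15)}.
Joining (S ⨝ P) and T on C yields {(37, 15, 14, 31, 34, 28, w), (37, 15, 14, 31, 38, 10, w), (37, 15, 14, 31, 5, 15, w), (8, 13, 14, 40, 34, 28, w), (8, 13, 14, 40, 38, 10, w), (8, 13, 14, 40, 5, 15, w)}.
Projecting to C, F, B, G, A: {(14, 10, 13, 38, w), (14, 10, 15, 38, w), (14, 15, 13, 5, w), (14, 15, 15, 5, w), (14, 28, 13, 34, w), (14, 28, 15, 34, w)}
σ[G > 34]: keep tuples satisfying G > 34 → {(14, 10, 13, 38, w), (14, 10, 15, 38, w)}
Projecting to C, A (1 duplicate(s) eliminated): {(14, w)}

{(14, w)}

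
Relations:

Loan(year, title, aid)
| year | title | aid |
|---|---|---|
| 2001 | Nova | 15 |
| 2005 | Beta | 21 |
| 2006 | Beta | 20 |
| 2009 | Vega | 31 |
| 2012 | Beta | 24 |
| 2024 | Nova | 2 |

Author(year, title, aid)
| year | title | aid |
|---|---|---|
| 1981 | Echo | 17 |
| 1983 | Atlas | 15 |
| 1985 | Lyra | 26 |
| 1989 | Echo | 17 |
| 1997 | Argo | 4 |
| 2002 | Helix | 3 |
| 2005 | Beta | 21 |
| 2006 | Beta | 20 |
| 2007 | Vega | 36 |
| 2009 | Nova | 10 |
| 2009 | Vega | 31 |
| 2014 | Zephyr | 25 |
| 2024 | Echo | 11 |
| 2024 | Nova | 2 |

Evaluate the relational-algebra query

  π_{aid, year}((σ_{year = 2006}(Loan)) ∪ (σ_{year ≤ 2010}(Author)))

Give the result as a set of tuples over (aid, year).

{(10, 2009), (15, 1983), (17, 1981), (17, 1989), (20, 2006), (21, 2005), (26, 1985), (3, 2002), (31, 2009), (36, 2007), (4, 1997)}

Apply σ_{year = 2006}; surviving tuples: {(2006, Beta, 20)}
Apply σ_{year ≤ 2010}; surviving tuples: {(1981, Echo, 17), (1983, Atlas, 15), (1985, Lyra, 26), (1989, Echo, 17), (1997, Argo, 4), (2002, Helix, 3), (2005, Beta, 21), (2006, Beta, 20), (2007, Vega, 36), (2009, Nova, 10), (2009, Vega, 31)}
Union: {(2006, Beta, 20)} with {(1981, Echo, 17), (1983, Atlas, 15), (1985, Lyra, 26), (1989, Echo, 17), (1997, Argo, 4), (2002, Helix, 3), (2005, Beta, 21), (2006, Beta, 20), (2007, Vega, 36), (2009, Nova, 10), (2009, Vega, 31)} → {(1981, Echo, 17), (1983, Atlas, 15), (1985, Lyra, 26), (1989, Echo, 17), (1997, Argo, 4), (2002, Helix, 3), (2005, Beta, 21), (2006, Beta, 20), (2007, Vega, 36), (2009, Nova, 10), (2009, Vega, 31)}
π[aid, year]: project onto (aid, year) → {(10, 2009), (15, 1983), (17, 1981), (17, 1989), (20, 2006), (21, 2005), (26, 1985), (3, 2002), (31, 2009), (36, 2007), (4, 1997)}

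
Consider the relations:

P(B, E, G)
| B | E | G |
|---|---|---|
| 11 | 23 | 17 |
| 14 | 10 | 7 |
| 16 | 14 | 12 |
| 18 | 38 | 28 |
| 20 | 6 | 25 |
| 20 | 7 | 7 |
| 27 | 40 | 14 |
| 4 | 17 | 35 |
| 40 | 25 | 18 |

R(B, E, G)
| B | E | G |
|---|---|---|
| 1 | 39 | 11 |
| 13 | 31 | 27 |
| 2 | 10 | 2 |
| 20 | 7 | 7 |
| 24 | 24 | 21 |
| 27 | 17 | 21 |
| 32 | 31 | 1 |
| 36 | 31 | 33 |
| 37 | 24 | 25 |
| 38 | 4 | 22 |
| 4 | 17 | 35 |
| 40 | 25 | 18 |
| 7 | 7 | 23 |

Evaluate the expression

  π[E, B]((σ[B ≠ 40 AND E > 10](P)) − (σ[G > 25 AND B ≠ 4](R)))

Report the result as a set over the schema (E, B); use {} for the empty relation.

{(14, 16), (17, 4), (23, 11), (38, 18), (40, 27)}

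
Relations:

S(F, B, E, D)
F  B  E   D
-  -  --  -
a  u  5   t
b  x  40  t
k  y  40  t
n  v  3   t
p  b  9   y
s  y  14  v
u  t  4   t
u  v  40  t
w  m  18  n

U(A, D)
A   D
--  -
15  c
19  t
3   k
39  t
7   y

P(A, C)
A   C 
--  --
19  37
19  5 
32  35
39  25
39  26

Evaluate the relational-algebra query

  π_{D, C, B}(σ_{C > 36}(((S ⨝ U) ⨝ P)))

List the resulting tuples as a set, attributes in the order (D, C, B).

S ⋈ U (natural join on D): {(a, u, 5, t, 19), (a, u, 5, t, 39), (b, x, 40, t, 19), (b, x, 40, t, 39), (k, y, 40, t, 19), (k, y, 40, t, 39), (n, v, 3, t, 19), (n, v, 3, t, 39), (p, b, 9, y, 7), (u, t, 4, t, 19), (u, t, 4, t, 39), (u, v, 40, t, 19), (u, v, 40, t, 39)}
(S ⨝ U) ⋈ P (natural join on A): {(a, u, 5, t, 19, 37), (a, u, 5, t, 19, 5), (a, u, 5, t, 39, 25), (a, u, 5, t, 39, 26), (b, x, 40, t, 19, 37), (b, x, 40, t, 19, 5), (b, x, 40, t, 39, 25), (b, x, 40, t, 39, 26), (k, y, 40, t, 19, 37), (k, y, 40, t, 19, 5), (k, y, 40, t, 39, 25), (k, y, 40, t, 39, 26), (n, v, 3, t, 19, 37), (n, v, 3, t, 19, 5), (n, v, 3, t, 39, 25), (n, v, 3, t, 39, 26), (u, t, 4, t, 19, 37), (u, t, 4, t, 19, 5), (u, t, 4, t, 39, 25), (u, t, 4, t, 39, 26), (u, v, 40, t, 19, 37), (u, v, 40, t, 19, 5), (u, v, 40, t, 39, 25), (u, v, 40, t, 39, 26)}
Apply σ_{C > 36}; surviving tuples: {(a, u, 5, t, 19, 37), (b, x, 40, t, 19, 37), (k, y, 40, t, 19, 37), (n, v, 3, t, 19, 37), (u, t, 4, t, 19, 37), (u, v, 40, t, 19, 37)}
π_{D, C, B} gives {(t, 37, t), (t, 37, u), (t, 37, v), (t, 37, x), (t, 37, y)} (1 duplicate(s) eliminated).

{(t, 37, t), (t, 37, u), (t, 37, v), (t, 37, x), (t, 37, y)}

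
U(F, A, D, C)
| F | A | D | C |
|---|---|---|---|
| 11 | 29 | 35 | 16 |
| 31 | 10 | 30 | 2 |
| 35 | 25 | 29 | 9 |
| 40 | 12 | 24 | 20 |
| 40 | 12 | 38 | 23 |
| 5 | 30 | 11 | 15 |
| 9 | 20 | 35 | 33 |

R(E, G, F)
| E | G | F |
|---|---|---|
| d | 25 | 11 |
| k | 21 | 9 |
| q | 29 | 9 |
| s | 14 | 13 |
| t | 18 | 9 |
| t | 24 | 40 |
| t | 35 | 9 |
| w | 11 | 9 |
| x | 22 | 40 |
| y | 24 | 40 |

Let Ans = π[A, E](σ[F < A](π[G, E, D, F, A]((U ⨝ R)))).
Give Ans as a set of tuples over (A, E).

{(20, k), (20, q), (20, t), (20, w), (29, d)}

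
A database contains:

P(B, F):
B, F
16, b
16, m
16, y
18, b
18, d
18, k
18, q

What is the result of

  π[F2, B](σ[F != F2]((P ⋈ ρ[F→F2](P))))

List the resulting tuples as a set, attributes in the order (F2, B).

{(b, 16), (b, 18), (d, 18), (k, 18), (m, 16), (q, 18), (y, 16)}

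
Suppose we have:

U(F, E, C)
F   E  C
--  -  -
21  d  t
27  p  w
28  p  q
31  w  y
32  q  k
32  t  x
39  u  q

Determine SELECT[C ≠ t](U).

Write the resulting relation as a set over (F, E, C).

{(27, p, w), (28, p, q), (31, w, y), (32, q, k), (32, t, x), (39, u, q)}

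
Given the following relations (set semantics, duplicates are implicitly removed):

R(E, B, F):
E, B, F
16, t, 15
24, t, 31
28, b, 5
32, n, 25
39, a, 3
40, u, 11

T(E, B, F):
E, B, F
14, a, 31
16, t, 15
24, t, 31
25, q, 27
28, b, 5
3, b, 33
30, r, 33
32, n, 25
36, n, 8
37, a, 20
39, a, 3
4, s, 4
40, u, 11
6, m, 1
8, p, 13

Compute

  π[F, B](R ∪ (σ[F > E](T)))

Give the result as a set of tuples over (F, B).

σ[F > E]: keep tuples satisfying F > E → {(14, a, 31), (24, t, 31), (25, q, 27), (3, b, 33), (30, r, 33), (8, p, 13)}
Union: {(16, t, 15), (24, t, 31), (28, b, 5), (32, n, 25), (39, a, 3), (40, u, 11)} with {(14, a, 31), (24, t, 31), (25, q, 27), (3, b, 33), (30, r, 33), (8, p, 13)} → {(14, a, 31), (16, t, 15), (24, t, 31), (25, q, 27), (28, b, 5), (3, b, 33), (30, r, 33), (32, n, 25), (39, a, 3), (40, u, 11), (8, p, 13)}
π[F, B]: project onto (F, B) → {(11, u), (13, p), (15, t), (25, n), (27, q), (3, a), (31, a), (31, t), (33, b), (33, r), (5, b)}

{(11, u), (13, p), (15, t), (25, n), (27, q), (3, a), (31, a), (31, t), (33, b), (33, r), (5, b)}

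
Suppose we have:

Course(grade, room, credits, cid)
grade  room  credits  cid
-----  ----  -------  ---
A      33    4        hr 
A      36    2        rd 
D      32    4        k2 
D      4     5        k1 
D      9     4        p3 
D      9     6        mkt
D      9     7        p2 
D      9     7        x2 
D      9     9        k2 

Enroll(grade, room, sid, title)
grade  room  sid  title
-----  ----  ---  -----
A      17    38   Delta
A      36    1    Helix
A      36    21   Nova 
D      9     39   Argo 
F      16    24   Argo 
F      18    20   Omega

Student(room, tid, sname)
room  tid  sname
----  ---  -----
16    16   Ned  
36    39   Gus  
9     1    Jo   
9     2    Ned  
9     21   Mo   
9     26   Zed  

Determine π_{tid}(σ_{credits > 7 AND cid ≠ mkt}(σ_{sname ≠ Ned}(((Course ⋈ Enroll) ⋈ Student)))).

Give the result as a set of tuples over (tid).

Joining Course and Enroll on grade, room yields {(A, 36, 2, rd, 1, Helix), (A, 36, 2, rd, 21, Nova), (D, 9, 4, p3, 39, Argo), (D, 9, 6, mkt, 39, Argo), (D, 9, 7, p2, 39, Argo), (D, 9, 7, x2, 39, Argo), (D, 9, 9, k2, 39, Argo)}.
Joining (Course ⋈ Enroll) and Student on room yields {(A, 36, 2, rd, 1, Helix, 39, Gus), (A, 36, 2, rd, 21, Nova, 39, Gus), (D, 9, 4, p3, 39, Argo, 1, Jo), (D, 9, 4, p3, 39, Argo, 2, Ned), (D, 9, 4, p3, 39, Argo, 21, Mo), (D, 9, 4, p3, 39, Argo, 26, Zed), (D, 9, 6, mkt, 39, Argo, 1, Jo), (D, 9, 6, mkt, 39, Argo, 2, Ned), (D, 9, 6, mkt, 39, Argo, 21, Mo), (D, 9, 6, mkt, 39, Argo, 26, Zed), (D, 9, 7, p2, 39, Argo, 1, Jo), (D, 9, 7, p2, 39, Argo, 2, Ned), (D, 9, 7, p2, 39, Argo, 21, Mo), (D, 9, 7, p2, 39, Argo, 26, Zed), (D, 9, 7, x2, 39, Argo, 1, Jo), (D, 9, 7, x2, 39, Argo, 2, Ned), (D, 9, 7, x2, 39, Argo, 21, Mo), (D, 9, 7, x2, 39, Argo, 26, Zed), (D, 9, 9, k2, 39, Argo, 1, Jo), (D, 9, 9, k2, 39, Argo, 2, Ned), (D, 9, 9, k2, 39, Argo, 21, Mo), (D, 9, 9, k2, 39, Argo, 26, Zed)}.
Apply σ_{sname ≠ Ned}; surviving tuples: {(A, 36, 2, rd, 1, Helix, 39, Gus), (A, 36, 2, rd, 21, Nova, 39, Gus), (D, 9, 4, p3, 39, Argo, 1, Jo), (D, 9, 4, p3, 39, Argo, 21, Mo), (D, 9, 4, p3, 39, Argo, 26, Zed), (D, 9, 6, mkt, 39, Argo, 1, Jo), (D, 9, 6, mkt, 39, Argo, 21, Mo), (D, 9, 6, mkt, 39, Argo, 26, Zed), (D, 9, 7, p2, 39, Argo, 1, Jo), (D, 9, 7, p2, 39, Argo, 21, Mo), (D, 9, 7, p2, 39, Argo, 26, Zed), (D, 9, 7, x2, 39, Argo, 1, Jo), (D, 9, 7, x2, 39, Argo, 21, Mo), (D, 9, 7, x2, 39, Argo, 26, Zed), (D, 9, 9, k2, 39, Argo, 1, Jo), (D, 9, 9, k2, 39, Argo, 21, Mo), (D, 9, 9, k2, 39, Argo, 26, Zed)}
Apply σ_{credits > 7 AND cid ≠ mkt}; surviving tuples: {(D, 9, 9, k2, 39, Argo, 1, Jo), (D, 9, 9, k2, 39, Argo, 21, Mo), (D, 9, 9, k2, 39, Argo, 26, Zed)}
Keep only column(s) tid: {1, 21, 26}

{1, 21, 26}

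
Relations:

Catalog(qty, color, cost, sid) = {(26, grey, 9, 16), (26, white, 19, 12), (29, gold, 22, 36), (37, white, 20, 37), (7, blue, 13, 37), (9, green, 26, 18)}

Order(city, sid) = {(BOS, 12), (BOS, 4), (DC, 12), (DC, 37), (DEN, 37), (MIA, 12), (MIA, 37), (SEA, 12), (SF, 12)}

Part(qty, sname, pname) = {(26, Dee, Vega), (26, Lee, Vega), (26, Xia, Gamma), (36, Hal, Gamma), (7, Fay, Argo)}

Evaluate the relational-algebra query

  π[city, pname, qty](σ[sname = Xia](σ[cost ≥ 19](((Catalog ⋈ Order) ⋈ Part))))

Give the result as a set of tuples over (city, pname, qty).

Catalog ⋈ Order (natural join on sid): {(26, white, 19, 12, BOS), (26, white, 19, 12, DC), (26, white, 19, 12, MIA), (26, white, 19, 12, SEA), (26, white, 19, 12, SF), (37, white, 20, 37, DC), (37, white, 20, 37, DEN), (37, white, 20, 37, MIA), (7, blue, 13, 37, DC), (7, blue, 13, 37, DEN), (7, blue, 13, 37, MIA)}
(Catalog ⋈ Order) ⋈ Part (natural join on qty): {(26, white, 19, 12, BOS, Dee, Vega), (26, white, 19, 12, BOS, Lee, Vega), (26, white, 19, 12, BOS, Xia, Gamma), (26, white, 19, 12, DC, Dee, Vega), (26, white, 19, 12, DC, Lee, Vega), (26, white, 19, 12, DC, Xia, Gamma), (26, white, 19, 12, MIA, Dee, Vega), (26, white, 19, 12, MIA, Lee, Vega), (26, white, 19, 12, MIA, Xia, Gamma), (26, white, 19, 12, SEA, Dee, Vega), (26, white, 19, 12, SEA, Lee, Vega), (26, white, 19, 12, SEA, Xia, Gamma), (26, white, 19, 12, SF, Dee, Vega), (26, white, 19, 12, SF, Lee, Vega), (26, white, 19, 12, SF, Xia, Gamma), (7, blue, 13, 37, DC, Fay, Argo), (7, blue, 13, 37, DEN, Fay, Argo), (7, blue, 13, 37, MIA, Fay, Argo)}
Selection cost ≥ 19: {(26, white, 19, 12, BOS, Dee, Vega), (26, white, 19, 12, BOS, Lee, Vega), (26, white, 19, 12, BOS, Xia, Gamma), (26, white, 19, 12, DC, Dee, Vega), (26, white, 19, 12, DC, Lee, Vega), (26, white, 19, 12, DC, Xia, Gamma), (26, white, 19, 12, MIA, Dee, Vega), (26, white, 19, 12, MIA, Lee, Vega), (26, white, 19, 12, MIA, Xia, Gamma), (26, white, 19, 12, SEA, Dee, Vega), (26, white, 19, 12, SEA, Lee, Vega), (26, white, 19, 12, SEA, Xia, Gamma), (26, white, 19, 12, SF, Dee, Vega), (26, white, 19, 12, SF, Lee, Vega), (26, white, 19, 12, SF, Xia, Gamma)}
Selection sname = Xia: {(26, white, 19, 12, BOS, Xia, Gamma), (26, white, 19, 12, DC, Xia, Gamma), (26, white, 19, 12, MIA, Xia, Gamma), (26, white, 19, 12, SEA, Xia, Gamma), (26, white, 19, 12, SF, Xia, Gamma)}
π[city, pname, qty]: project onto (city, pname, qty) → {(BOS, Gamma, 26), (DC, Gamma, 26), (MIA, Gamma, 26), (SEA, Gamma, 26), (SF, Gamma, 26)}

{(BOS, Gamma, 26), (DC, Gamma, 26), (MIA, Gamma, 26), (SEA, Gamma, 26), (SF, Gamma, 26)}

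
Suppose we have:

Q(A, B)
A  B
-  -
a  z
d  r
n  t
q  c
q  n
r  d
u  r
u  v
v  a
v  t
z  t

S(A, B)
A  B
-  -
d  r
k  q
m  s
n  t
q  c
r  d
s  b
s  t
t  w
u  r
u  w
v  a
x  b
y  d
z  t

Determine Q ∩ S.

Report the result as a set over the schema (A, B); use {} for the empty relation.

{(d, r), (n, t), (q, c), (r, d), (u, r), (v, a), (z, t)}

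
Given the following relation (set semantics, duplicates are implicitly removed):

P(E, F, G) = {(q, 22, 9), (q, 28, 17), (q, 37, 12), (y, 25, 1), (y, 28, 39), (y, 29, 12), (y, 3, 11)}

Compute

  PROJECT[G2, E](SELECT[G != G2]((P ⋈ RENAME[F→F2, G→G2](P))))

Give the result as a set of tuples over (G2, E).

{(1, y), (11, y), (12, q), (12, y), (17, q), (39, y), (9, q)}

ρ[F→F2, G→G2]: schema becomes (E, F2, G2); tuples unchanged.
Joining P and RENAME[F→F2, G→G2](P) on E yields {(q, 22, 9, 22, 9), (q, 22, 9, 28, 17), (q, 22, 9, 37, 12), (q, 28, 17, 22, 9), (q, 28, 17, 28, 17), (q, 28, 17, 37, 12), (q, 37, 12, 22, 9), (q, 37, 12, 28, 17), (q, 37, 12, 37, 12), (y, 25, 1, 25, 1), (y, 25, 1, 28, 39), (y, 25, 1, 29, 12), (y, 25, 1, 3, 11), (y, 28, 39, 25, 1), (y, 28, 39, 28, 39), (y, 28, 39, 29, 12), (y, 28, 39, 3, 11), (y, 29, 12, 25, 1), (y, 29, 12, 28, 39), (y, 29, 12, 29, 12), (y, 29, 12, 3, 11), (y, 3, 11, 25, 1), (y, 3, 11, 28, 39), (y, 3, 11, 29, 12), (y, 3, 11, 3, 11)}.
Selection G != G2: {(q, 22, 9, 28, 17), (q, 22, 9, 37, 12), (q, 28, 17, 22, 9), (q, 28, 17, 37, 12), (q, 37, 12, 22, 9), (q, 37, 12, 28, 17), (y, 25, 1, 28, 39), (y, 25, 1, 29, 12), (y, 25, 1, 3, 11), (y, 28, 39, 25, 1), (y, 28, 39, 29, 12), (y, 28, 39, 3, 11), (y, 29, 12, 25, 1), (y, 29, 12, 28, 39), (y, 29, 12, 3, 11), (y, 3, 11, 25, 1), (y, 3, 11, 28, 39), (y, 3, 11, 29, 12)}
π_{G2, E} gives {(1, y), (11, y), (12, q), (12, y), (17, q), (39, y), (9, q)} (11 duplicate(s) eliminated).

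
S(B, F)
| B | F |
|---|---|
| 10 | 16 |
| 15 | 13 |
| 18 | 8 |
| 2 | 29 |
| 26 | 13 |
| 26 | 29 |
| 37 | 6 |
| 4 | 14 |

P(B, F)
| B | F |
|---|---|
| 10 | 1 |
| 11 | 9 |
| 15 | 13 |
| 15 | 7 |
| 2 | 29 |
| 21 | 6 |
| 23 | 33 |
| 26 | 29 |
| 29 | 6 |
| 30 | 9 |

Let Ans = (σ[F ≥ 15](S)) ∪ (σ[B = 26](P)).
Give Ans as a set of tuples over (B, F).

Selection F ≥ 15: {(10, 16), (2, 29), (26, 29)}
Selection B = 26: {(26, 29)}
Taking the union: {(10, 16), (2, 29), (26, 29)}

{(10, 16), (2, 29), (26, 29)}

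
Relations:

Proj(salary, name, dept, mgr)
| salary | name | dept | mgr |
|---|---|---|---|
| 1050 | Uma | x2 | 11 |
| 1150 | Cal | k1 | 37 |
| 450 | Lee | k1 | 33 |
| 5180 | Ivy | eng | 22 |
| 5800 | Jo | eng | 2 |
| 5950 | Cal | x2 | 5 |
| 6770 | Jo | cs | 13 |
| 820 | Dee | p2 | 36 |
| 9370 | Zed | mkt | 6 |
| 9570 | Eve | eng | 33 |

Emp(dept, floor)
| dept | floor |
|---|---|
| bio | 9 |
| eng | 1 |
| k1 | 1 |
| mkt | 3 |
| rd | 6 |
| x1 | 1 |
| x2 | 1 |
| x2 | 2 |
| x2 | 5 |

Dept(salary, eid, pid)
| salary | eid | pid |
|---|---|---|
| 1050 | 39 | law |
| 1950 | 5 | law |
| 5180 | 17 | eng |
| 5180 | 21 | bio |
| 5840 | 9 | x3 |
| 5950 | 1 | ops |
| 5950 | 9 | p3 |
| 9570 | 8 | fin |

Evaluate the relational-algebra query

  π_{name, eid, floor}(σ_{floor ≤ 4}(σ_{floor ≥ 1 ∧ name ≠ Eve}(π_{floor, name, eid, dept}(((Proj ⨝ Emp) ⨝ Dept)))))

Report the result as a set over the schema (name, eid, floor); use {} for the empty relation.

Joining Proj and Emp on dept yields {(1050, Uma, x2, 11, 1), (1050, Uma, x2, 11, 2), (1050, Uma, x2, 11, 5), (1150, Cal, k1, 37, 1), (450, Lee, k1, 33, 1), (5180, Ivy, eng, 22, 1), (5800, Jo, eng, 2, 1), (5950, Cal, x2, 5, 1), (5950, Cal, x2, 5, 2), (5950, Cal, x2, 5, 5), (9370, Zed, mkt, 6, 3), (9570, Eve, eng, 33, 1)}.
Joining (Proj ⨝ Emp) and Dept on salary yields {(1050, Uma, x2, 11, 1, 39, law), (1050, Uma, x2, 11, 2, 39, law), (1050, Uma, x2, 11, 5, 39, law), (5180, Ivy, eng, 22, 1, 17, eng), (5180, Ivy, eng, 22, 1, 21, bio), (5950, Cal, x2, 5, 1, 1, ops), (5950, Cal, x2, 5, 1, 9, p3), (5950, Cal, x2, 5, 2, 1, ops), (5950, Cal, x2, 5, 2, 9, p3), (5950, Cal, x2, 5, 5, 1, ops), (5950, Cal, x2, 5, 5, 9, p3), (9570, Eve, eng, 33, 1, 8, fin)}.
Projecting to floor, name, eid, dept: {(1, Cal, 1, x2), (1, Cal, 9, x2), (1, Eve, 8, eng), (1, Ivy, 17, eng), (1, Ivy, 21, eng), (1, Uma, 39, x2), (2, Cal, 1, x2), (2, Cal, 9, x2), (2, Uma, 39, x2), (5, Cal, 1, x2), (5, Cal, 9, x2), (5, Uma, 39, x2)}
Filtering on floor ≥ 1 ∧ name ≠ Eve leaves {(1, Cal, 1, x2), (1, Cal, 9, x2), (1, Ivy, 17, eng), (1, Ivy, 21, eng), (1, Uma, 39, x2), (2, Cal, 1, x2), (2, Cal, 9, x2), (2, Uma, 39, x2), (5, Cal, 1, x2), (5, Cal, 9, x2), (5, Uma, 39, x2)}.
Filtering on floor ≤ 4 leaves {(1, Cal, 1, x2), (1, Cal, 9, x2), (1, Ivy, 17, eng), (1, Ivy, 21, eng), (1, Uma, 39, x2), (2, Cal, 1, x2), (2, Cal, 9, x2), (2, Uma, 39, x2)}.
Projecting to name, eid, floor: {(Cal, 1, 1), (Cal, 1, 2), (Cal, 9, 1), (Cal, 9, 2), (Ivy, 17, 1), (Ivy, 21, 1), (Uma, 39, 1), (Uma, 39, 2)}

{(Cal, 1, 1), (Cal, 1, 2), (Cal, 9, 1), (Cal, 9, 2), (Ivy, 17, 1), (Ivy, 21, 1), (Uma, 39, 1), (Uma, 39, 2)}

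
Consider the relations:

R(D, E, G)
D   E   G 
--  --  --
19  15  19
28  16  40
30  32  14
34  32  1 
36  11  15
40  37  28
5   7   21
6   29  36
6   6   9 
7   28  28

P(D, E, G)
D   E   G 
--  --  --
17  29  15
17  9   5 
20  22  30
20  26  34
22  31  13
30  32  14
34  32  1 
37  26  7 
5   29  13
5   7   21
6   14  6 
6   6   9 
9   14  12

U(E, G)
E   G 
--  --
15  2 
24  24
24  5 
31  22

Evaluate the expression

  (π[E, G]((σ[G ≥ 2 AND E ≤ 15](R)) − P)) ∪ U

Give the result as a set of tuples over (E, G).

σ[G ≥ 2 AND E ≤ 15]: keep tuples satisfying G ≥ 2 AND E ≤ 15 → {(19, 15, 19), (36, 11, 15), (5, 7, 21), (6, 6, 9)}
Set difference of the two operands is {(19, 15, 19), (36, 11, 15)}.
Keep only column(s) E, G: {(11, 15), (15, 19)}
Set union of the two operands is {(11, 15), (15, 19), (15, 2), (24, 24), (24, 5), (31, 22)}.

{(11, 15), (15, 19), (15, 2), (24, 24), (24, 5), (31, 22)}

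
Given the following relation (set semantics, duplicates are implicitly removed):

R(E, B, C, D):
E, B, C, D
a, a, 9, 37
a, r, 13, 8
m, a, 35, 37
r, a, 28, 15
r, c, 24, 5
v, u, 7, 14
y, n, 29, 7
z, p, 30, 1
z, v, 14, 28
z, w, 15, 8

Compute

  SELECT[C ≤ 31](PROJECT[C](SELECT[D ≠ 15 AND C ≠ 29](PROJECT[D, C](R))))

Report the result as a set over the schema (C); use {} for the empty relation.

{13, 14, 15, 24, 30, 7, 9}

Projecting to D, C: {(1, 30), (14, 7), (15, 28), (28, 14), (37, 35), (37, 9), (5, 24), (7, 29), (8, 13), (8, 15)}
Apply σ_{D ≠ 15 AND C ≠ 29}; surviving tuples: {(1, 30), (14, 7), (28, 14), (37, 35), (37, 9), (5, 24), (8, 13), (8, 15)}
Projecting to C: {13, 14, 15, 24, 30, 35, 7, 9}
Apply σ_{C ≤ 31}; surviving tuples: {13, 14, 15, 24, 30, 7, 9}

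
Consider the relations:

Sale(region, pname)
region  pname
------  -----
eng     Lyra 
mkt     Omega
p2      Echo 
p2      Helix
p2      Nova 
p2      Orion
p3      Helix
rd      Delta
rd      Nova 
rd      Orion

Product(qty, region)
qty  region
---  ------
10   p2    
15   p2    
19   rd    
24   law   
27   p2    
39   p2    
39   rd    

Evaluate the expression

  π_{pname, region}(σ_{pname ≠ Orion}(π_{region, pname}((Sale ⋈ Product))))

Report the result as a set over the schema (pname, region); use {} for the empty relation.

{(Delta, rd), (Echo, p2), (Helix, p2), (Nova, p2), (Nova, rd)}

Joining Sale and Product on region yields {(p2, Echo, 10), (p2, Echo, 15), (p2, Echo, 27), (p2, Echo, 39), (p2, Helix, 10), (p2, Helix, 15), (p2, Helix, 27), (p2, Helix, 39), (p2, Nova, 10), (p2, Nova, 15), (p2, Nova, 27), (p2, Nova, 39), (p2, Orion, 10), (p2, Orion, 15), (p2, Orion, 27), (p2, Orion, 39), (rd, Delta, 19), (rd, Delta, 39), (rd, Nova, 19), (rd, Nova, 39), (rd, Orion, 19), (rd, Orion, 39)}.
π[region, pname]: project onto (region, pname) (15 duplicate(s) eliminated) → {(p2, Echo), (p2, Helix), (p2, Nova), (p2, Orion), (rd, Delta), (rd, Nova), (rd, Orion)}
Apply σ_{pname ≠ Orion}; surviving tuples: {(p2, Echo), (p2, Helix), (p2, Nova), (rd, Delta), (rd, Nova)}
π[pname, region]: project onto (pname, region) → {(Delta, rd), (Echo, p2), (Helix, p2), (Nova, p2), (Nova, rd)}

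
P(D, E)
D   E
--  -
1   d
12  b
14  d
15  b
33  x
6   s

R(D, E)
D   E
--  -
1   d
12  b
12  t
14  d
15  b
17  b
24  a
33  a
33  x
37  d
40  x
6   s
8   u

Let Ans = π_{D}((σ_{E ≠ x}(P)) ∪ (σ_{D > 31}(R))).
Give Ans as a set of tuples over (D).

Selection E ≠ x: {(1, d), (12, b), (14, d), (15, b), (6, s)}
Selection D > 31: {(33, a), (33, x), (37, d), (40, x)}
Taking the union: {(1, d), (12, b), (14, d), (15, b), (33, a), (33, x), (37, d), (40, x), (6, s)}
Keep only column(s) D (1 duplicate(s) eliminated): {1, 12, 14, 15, 33, 37, 40, 6}

{1, 12, 14, 15, 33, 37, 40, 6}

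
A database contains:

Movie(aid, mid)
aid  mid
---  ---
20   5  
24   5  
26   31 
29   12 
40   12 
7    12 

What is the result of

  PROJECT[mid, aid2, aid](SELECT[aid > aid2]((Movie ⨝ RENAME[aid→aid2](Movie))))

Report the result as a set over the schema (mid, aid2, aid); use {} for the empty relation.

{(12, 29, 40), (12, 7, 29), (12, 7, 40), (5, 20, 24)}

ρ[aid→aid2]: schema becomes (aid2, mid); tuples unchanged.
Natural join on mid: {(20, 5, 20), (20, 5, 24), (24, 5, 20), (24, 5, 24), (26, 31, 26), (29, 12, 29), (29, 12, 40), (29, 12, 7), (40, 12, 29), (40, 12, 40), (40, 12, 7), (7, 12, 29), (7, 12, 40), (7, 12, 7)}
Apply σ_{aid > aid2}; surviving tuples: {(24, 5, 20), (29, 12, 7), (40, 12, 29), (40, 12, 7)}
Keep only column(s) mid, aid2, aid: {(12, 29, 40), (12, 7, 29), (12, 7, 40), (5, 20, 24)}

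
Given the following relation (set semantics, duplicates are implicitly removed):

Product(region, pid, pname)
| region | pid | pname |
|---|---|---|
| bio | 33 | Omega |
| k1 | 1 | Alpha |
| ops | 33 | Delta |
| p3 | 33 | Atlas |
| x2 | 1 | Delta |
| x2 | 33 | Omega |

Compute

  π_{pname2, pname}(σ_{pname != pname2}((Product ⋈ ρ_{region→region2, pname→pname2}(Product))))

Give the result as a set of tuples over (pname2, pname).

ρ[region→region2, pname→pname2]: schema becomes (region2, pid, pname2); tuples unchanged.
Product ⋈ ρ_{region→region2, pname→pname2}(Product) (natural join on pid): {(bio, 33, Omega, bio, Omega), (bio, 33, Omega, ops, Delta), (bio, 33, Omega, p3, Atlas), (bio, 33, Omega, x2, Omega), (k1, 1, Alpha, k1, Alpha), (k1, 1, Alpha, x2, Delta), (ops, 33, Delta, bio, Omega), (ops, 33, Delta, ops, Delta), (ops, 33, Delta, p3, Atlas), (ops, 33, Delta, x2, Omega), (p3, 33, Atlas, bio, Omega), (p3, 33, Atlas, ops, Delta), (p3, 33, Atlas, p3, Atlas), (p3, 33, Atlas, x2, Omega), (x2, 1, Delta, k1, Alpha), (x2, 1, Delta, x2, Delta), (x2, 33, Omega, bio, Omega), (x2, 33, Omega, ops, Delta), (x2, 33, Omega, p3, Atlas), (x2, 33, Omega, x2, Omega)}
Apply σ_{pname != pname2}; surviving tuples: {(bio, 33, Omega, ops, Delta), (bio, 33, Omega, p3, Atlas), (k1, 1, Alpha, x2, Delta), (ops, 33, Delta, bio, Omega), (ops, 33, Delta, p3, Atlas), (ops, 33, Delta, x2, Omega), (p3, 33, Atlas, bio, Omega), (p3, 33, Atlas, ops, Delta), (p3, 33, Atlas, x2, Omega), (x2, 1, Delta, k1, Alpha), (x2, 33, Omega, ops, Delta), (x2, 33, Omega, p3, Atlas)}
π_{pname2, pname} gives {(Alpha, Delta), (Atlas, Delta), (Atlas, Omega), (Delta, Alpha), (Delta, Atlas), (Delta, Omega), (Omega, Atlas), (Omega, Delta)} (4 duplicate(s) eliminated).

{(Alpha, Delta), (Atlas, Delta), (Atlas, Omega), (Delta, Alpha), (Delta, Atlas), (Delta, Omega), (Omega, Atlas), (Omega, Delta)}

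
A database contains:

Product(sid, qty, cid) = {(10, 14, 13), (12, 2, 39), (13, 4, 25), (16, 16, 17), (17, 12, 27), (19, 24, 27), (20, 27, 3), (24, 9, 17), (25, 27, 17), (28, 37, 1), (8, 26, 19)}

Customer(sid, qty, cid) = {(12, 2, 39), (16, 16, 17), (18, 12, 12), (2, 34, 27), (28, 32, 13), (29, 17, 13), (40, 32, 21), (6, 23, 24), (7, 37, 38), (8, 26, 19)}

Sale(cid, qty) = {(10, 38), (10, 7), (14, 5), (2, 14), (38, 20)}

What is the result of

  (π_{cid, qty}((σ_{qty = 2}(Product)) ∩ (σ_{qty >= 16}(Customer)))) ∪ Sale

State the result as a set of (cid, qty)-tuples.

{(10, 38), (10, 7), (14, 5), (2, 14), (38, 20)}

Selection qty = 2: {(12, 2, 39)}
Selection qty >= 16: {(16, 16, 17), (2, 34, 27), (28, 32, 13), (29, 17, 13), (40, 32, 21), (6, 23, 24), (7, 37, 38), (8, 26, 19)}
Intersection: {(12, 2, 39)} with {(16, 16, 17), (2, 34, 27), (28, 32, 13), (29, 17, 13), (40, 32, 21), (6, 23, 24), (7, 37, 38), (8, 26, 19)} → {}
Projecting to cid, qty: {}
Union: {} with {(10, 38), (10, 7), (14, 5), (2, 14), (38, 20)} → {(10, 38), (10, 7), (14, 5), (2, 14), (38, 20)}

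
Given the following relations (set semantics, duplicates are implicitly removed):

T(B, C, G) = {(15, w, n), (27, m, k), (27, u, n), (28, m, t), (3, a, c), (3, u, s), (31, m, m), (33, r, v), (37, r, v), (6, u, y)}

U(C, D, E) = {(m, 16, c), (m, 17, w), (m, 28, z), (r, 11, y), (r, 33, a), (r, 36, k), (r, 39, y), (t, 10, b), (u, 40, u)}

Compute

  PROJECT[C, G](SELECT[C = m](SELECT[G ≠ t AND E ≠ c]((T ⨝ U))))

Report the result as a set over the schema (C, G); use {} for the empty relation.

T ⋈ U (natural join on C): {(27, m, k, 16, c), (27, m, k, 17, w), (27, m, k, 28, z), (27, u, n, 40, u), (28, m, t, 16, c), (28, m, t, 17, w), (28, m, t, 28, z), (3, u, s, 40, u), (31, m, m, 16, c), (31, m, m, 17, w), (31, m, m, 28, z), (33, r, v, 11, y), (33, r, v, 33, a), (33, r, v, 36, k), (33, r, v, 39, y), (37, r, v, 11, y), (37, r, v, 33, a), (37, r, v, 36, k), (37, r, v, 39, y), (6, u, y, 40, u)}
Filtering on G ≠ t AND E ≠ c leaves {(27, m, k, 17, w), (27, m, k, 28, z), (27, u, n, 40, u), (3, u, s, 40, u), (31, m, m, 17, w), (31, m, m, 28, z), (33, r, v, 11, y), (33, r, v, 33, a), (33, r, v, 36, k), (33, r, v, 39, y), (37, r, v, 11, y), (37, r, v, 33, a), (37, r, v, 36, k), (37, r, v, 39, y), (6, u, y, 40, u)}.
Filtering on C = m leaves {(27, m, k, 17, w), (27, m, k, 28, z), (31, m, m, 17, w), (31, m, m, 28, z)}.
π_{C, G} gives {(m, k), (m, m)} (2 duplicate(s) eliminated).

{(m, k), (m, m)}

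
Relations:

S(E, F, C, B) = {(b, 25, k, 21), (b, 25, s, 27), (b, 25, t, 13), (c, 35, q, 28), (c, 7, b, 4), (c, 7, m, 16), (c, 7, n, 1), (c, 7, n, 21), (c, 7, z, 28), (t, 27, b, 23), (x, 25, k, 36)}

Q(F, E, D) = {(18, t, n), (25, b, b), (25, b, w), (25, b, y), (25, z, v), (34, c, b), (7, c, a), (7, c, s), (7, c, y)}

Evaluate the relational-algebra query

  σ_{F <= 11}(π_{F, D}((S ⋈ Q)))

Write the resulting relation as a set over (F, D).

{(7, a), (7, s), (7, y)}

Natural join on E, F: {(b, 25, k, 21, b), (b, 25, k, 21, w), (b, 25, k, 21, y), (b, 25, s, 27, b), (b, 25, s, 27, w), (b, 25, s, 27, y), (b, 25, t, 13, b), (b, 25, t, 13, w), (b, 25, t, 13, y), (c, 7, b, 4, a), (c, 7, b, 4, s), (c, 7, b, 4, y), (c, 7, m, 16, a), (c, 7, m, 16, s), (c, 7, m, 16, y), (c, 7, n, 1, a), (c, 7, n, 1, s), (c, 7, n, 1, y), (c, 7, n, 21, a), (c, 7, n, 21, s), (c, 7, n, 21, y), (c, 7, z, 28, a), (c, 7, z, 28, s), (c, 7, z, 28, y)}
Keep only column(s) F, D (18 duplicate(s) eliminated): {(25, b), (25, w), (25, y), (7, a), (7, s), (7, y)}
Apply σ_{F <= 11}; surviving tuples: {(7, a), (7, s), (7, y)}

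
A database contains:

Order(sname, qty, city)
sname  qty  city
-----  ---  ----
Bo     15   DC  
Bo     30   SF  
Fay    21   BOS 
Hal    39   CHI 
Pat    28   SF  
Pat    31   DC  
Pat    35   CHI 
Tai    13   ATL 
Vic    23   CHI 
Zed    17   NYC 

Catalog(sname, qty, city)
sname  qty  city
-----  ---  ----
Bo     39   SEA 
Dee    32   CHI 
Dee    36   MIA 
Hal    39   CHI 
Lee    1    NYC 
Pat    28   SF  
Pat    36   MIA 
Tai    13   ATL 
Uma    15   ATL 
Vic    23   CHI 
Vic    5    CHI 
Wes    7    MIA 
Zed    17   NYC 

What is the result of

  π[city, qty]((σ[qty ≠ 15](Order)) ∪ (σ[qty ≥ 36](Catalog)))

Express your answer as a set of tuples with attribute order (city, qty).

{(ATL, 13), (BOS, 21), (CHI, 23), (CHI, 35), (CHI, 39), (DC, 31), (MIA, 36), (NYC, 17), (SEA, 39), (SF, 28), (SF, 30)}

Filtering on qty ≠ 15 leaves {(Bo, 30, SF), (Fay, 21, BOS), (Hal, 39, CHI), (Pat, 28, SF), (Pat, 31, DC), (Pat, 35, CHI), (Tai, 13, ATL), (Vic, 23, CHI), (Zed, 17, NYC)}.
Filtering on qty ≥ 36 leaves {(Bo, 39, SEA), (Dee, 36, MIA), (Hal, 39, CHI), (Pat, 36, MIA)}.
Set union of the two operands is {(Bo, 30, SF), (Bo, 39, SEA), (Dee, 36, MIA), (Fay, 21, BOS), (Hal, 39, CHI), (Pat, 28, SF), (Pat, 31, DC), (Pat, 35, CHI), (Pat, 36, MIA), (Tai, 13, ATL), (Vic, 23, CHI), (Zed, 17, NYC)}.
π_{city, qty} gives {(ATL, 13), (BOS, 21), (CHI, 23), (CHI, 35), (CHI, 39), (DC, 31), (MIA, 36), (NYC, 17), (SEA, 39), (SF, 28), (SF, 30)} (1 duplicate(s) eliminated).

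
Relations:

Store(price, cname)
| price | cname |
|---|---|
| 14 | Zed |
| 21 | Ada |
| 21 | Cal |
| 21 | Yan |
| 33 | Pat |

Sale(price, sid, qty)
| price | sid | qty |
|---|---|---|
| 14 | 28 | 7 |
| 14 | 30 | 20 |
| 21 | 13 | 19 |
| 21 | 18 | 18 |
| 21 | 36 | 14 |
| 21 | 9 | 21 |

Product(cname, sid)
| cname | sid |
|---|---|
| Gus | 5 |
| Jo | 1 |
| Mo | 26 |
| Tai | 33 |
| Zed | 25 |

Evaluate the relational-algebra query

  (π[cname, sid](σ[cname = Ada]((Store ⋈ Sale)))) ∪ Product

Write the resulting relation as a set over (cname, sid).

Store ⋈ Sale (natural join on price): {(14, Zed, 28, 7), (14, Zed, 30, 20), (21, Ada, 13, 19), (21, Ada, 18, 18), (21, Ada, 36, 14), (21, Ada, 9, 21), (21, Cal, 13, 19), (21, Cal, 18, 18), (21, Cal, 36, 14), (21, Cal, 9, 21), (21, Yan, 13, 19), (21, Yan, 18, 18), (21, Yan, 36, 14), (21, Yan, 9, 21)}
Filtering on cname = Ada leaves {(21, Ada, 13, 19), (21, Ada, 18, 18), (21, Ada, 36, 14), (21, Ada, 9, 21)}.
π_{cname, sid} gives {(Ada, 13), (Ada, 18), (Ada, 36), (Ada, 9)}.
Set union of the two operands is {(Ada, 13), (Ada, 18), (Ada, 36), (Ada, 9), (Gus, 5), (Jo, 1), (Mo, 26), (Tai, 33), (Zed, 25)}.

{(Ada, 13), (Ada, 18), (Ada, 36), (Ada, 9), (Gus, 5), (Jo, 1), (Mo, 26), (Tai, 33), (Zed, 25)}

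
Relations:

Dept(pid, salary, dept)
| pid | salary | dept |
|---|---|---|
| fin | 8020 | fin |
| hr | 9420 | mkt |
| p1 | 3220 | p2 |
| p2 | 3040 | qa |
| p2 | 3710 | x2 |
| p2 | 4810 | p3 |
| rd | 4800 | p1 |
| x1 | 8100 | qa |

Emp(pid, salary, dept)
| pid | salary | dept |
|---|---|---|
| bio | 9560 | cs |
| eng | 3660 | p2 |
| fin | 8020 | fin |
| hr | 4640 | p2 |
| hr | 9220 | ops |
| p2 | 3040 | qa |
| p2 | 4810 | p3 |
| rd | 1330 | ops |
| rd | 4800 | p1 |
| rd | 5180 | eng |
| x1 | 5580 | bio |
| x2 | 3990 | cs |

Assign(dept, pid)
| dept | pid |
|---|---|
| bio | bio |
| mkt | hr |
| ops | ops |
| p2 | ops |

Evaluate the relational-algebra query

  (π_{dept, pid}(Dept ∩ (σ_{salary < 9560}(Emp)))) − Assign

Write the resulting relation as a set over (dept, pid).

{(fin, fin), (p1, rd), (p3, p2), (qa, p2)}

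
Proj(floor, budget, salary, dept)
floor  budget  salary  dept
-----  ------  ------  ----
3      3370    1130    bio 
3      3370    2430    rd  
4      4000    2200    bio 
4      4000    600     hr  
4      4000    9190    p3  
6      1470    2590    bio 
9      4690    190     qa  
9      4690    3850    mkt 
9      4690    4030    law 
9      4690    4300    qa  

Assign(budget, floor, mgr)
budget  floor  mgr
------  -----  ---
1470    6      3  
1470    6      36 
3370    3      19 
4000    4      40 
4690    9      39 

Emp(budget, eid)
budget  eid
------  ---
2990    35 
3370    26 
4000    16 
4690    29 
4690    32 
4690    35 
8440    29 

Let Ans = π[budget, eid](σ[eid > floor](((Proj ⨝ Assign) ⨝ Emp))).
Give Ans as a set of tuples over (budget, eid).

{(3370, 26), (4000, 16), (4690, 29), (4690, 32), (4690, 35)}

Joining Proj and Assign on floor, budget yields {(3, 3370, 1130, bio, 19), (3, 3370, 2430, rd, 19), (4, 4000, 2200, bio, 40), (4, 4000, 600, hr, 40), (4, 4000, 9190, p3, 40), (6, 1470, 2590, bio, 3), (6, 1470, 2590, bio, 36), (9, 4690, 190, qa, 39), (9, 4690, 3850, mkt, 39), (9, 4690, 4030, law, 39), (9, 4690, 4300, qa, 39)}.
Joining (Proj ⨝ Assign) and Emp on budget yields {(3, 3370, 1130, bio, 19, 26), (3, 3370, 2430, rd, 19, 26), (4, 4000, 2200, bio, 40, 16), (4, 4000, 600, hr, 40, 16), (4, 4000, 9190, p3, 40, 16), (9, 4690, 190, qa, 39, 29), (9, 4690, 190, qa, 39, 32), (9, 4690, 190, qa, 39, 35), (9, 4690, 3850, mkt, 39, 29), (9, 4690, 3850, mkt, 39, 32), (9, 4690, 3850, mkt, 39, 35), (9, 4690, 4030, law, 39, 29), (9, 4690, 4030, law, 39, 32), (9, 4690, 4030, law, 39, 35), (9, 4690, 4300, qa, 39, 29), (9, 4690, 4300, qa, 39, 32), (9, 4690, 4300, qa, 39, 35)}.
Selection eid > floor: {(3, 3370, 1130, bio, 19, 26), (3, 3370, 2430, rd, 19, 26), (4, 4000, 2200, bio, 40, 16), (4, 4000, 600, hr, 40, 16), (4, 4000, 9190, p3, 40, 16), (9, 4690, 190, qa, 39, 29), (9, 4690, 190, qa, 39, 32), (9, 4690, 190, qa, 39, 35), (9, 4690, 3850, mkt, 39, 29), (9, 4690, 3850, mkt, 39, 32), (9, 4690, 3850, mkt, 39, 35), (9, 4690, 4030, law, 39, 29), (9, 4690, 4030, law, 39, 32), (9, 4690, 4030, law, 39, 35), (9, 4690, 4300, qa, 39, 29), (9, 4690, 4300, qa, 39, 32), (9, 4690, 4300, qa, 39, 35)}
Keep only column(s) budget, eid (12 duplicate(s) eliminated): {(3370, 26), (4000, 16), (4690, 29), (4690, 32), (4690, 35)}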